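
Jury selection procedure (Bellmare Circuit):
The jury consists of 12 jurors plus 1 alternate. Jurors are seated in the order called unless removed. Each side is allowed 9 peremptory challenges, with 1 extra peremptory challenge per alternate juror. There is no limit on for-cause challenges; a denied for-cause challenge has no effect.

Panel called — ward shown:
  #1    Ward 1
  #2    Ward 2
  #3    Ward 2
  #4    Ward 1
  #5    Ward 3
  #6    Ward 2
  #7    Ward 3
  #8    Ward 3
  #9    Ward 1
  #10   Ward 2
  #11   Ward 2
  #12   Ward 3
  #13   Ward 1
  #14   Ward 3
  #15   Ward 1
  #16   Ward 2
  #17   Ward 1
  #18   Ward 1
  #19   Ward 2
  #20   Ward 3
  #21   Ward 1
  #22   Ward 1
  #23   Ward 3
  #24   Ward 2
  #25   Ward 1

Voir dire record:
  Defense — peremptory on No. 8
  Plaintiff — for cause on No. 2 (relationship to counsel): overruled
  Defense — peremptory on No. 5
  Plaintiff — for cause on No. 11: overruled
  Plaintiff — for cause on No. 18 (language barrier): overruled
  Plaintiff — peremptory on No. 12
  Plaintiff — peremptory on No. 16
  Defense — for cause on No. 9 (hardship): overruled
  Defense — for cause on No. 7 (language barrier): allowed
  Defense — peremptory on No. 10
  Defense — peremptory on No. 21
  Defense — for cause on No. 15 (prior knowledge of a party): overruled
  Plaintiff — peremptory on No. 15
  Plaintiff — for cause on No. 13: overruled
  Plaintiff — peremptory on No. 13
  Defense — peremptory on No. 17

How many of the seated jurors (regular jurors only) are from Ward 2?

5

Removed: #5, #7, #8, #10, #12, #13, #15, #16, #17, #21.
Seated jurors 1–12: #1, #2, #3, #4, #6, #9, #11, #14, #18, #19, #20, #22 (alternates #23 not counted).
Of those, in Ward 2: #2, #3, #6, #11, #19 → 5.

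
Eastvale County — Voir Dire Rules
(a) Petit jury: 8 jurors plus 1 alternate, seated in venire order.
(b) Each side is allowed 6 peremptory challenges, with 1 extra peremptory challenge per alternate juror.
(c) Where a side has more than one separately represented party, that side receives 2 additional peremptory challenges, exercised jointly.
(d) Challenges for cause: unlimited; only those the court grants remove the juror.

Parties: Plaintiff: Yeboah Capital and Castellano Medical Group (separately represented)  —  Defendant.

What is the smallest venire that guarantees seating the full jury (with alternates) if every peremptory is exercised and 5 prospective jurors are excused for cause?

Seats to fill: 8 + 1 alternates = 9.
Peremptories — Plaintiff: 6 + 1×1 + 2 = 9; Defendant: 6 + 1×1 = 7; total 16.
For-cause removals: 5.
Minimum venire: 9 + 16 + 5 = 30.

30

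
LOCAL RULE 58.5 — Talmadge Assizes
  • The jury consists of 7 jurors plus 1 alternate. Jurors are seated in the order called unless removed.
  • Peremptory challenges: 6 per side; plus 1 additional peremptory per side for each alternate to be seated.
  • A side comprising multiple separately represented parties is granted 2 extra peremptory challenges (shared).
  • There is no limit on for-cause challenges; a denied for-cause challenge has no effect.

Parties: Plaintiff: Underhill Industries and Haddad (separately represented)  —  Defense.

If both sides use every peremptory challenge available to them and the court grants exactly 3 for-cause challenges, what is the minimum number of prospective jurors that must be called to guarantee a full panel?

Seats to fill: 7 + 1 alternates = 8.
Peremptories — Plaintiff: 6 + 1×1 + 2 = 9; Defense: 6 + 1×1 = 7; total 16.
For-cause removals: 3.
Minimum venire: 8 + 16 + 3 = 27.

27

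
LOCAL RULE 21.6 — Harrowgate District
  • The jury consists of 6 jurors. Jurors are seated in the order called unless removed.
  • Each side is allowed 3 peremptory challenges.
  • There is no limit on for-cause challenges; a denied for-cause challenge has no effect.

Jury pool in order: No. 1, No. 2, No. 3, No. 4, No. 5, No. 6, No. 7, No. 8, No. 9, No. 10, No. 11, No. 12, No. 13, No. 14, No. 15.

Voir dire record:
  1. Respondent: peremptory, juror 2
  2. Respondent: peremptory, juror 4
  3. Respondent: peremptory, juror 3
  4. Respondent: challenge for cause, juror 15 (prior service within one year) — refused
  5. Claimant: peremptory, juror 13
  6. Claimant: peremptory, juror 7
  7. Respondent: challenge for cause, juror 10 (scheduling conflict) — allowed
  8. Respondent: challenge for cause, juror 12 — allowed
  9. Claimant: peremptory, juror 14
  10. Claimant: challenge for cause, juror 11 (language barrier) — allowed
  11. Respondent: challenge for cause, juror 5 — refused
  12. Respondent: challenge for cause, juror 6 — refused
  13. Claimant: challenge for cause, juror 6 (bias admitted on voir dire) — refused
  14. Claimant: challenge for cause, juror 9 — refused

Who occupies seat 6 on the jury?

15

Removed: #2, #3, #4, #7, #10, #11, #12, #13, #14. (#5, #6, #9, #15 stay — for-cause denied.)
Seating in order: seats 1–6 → #1, #5, #6, #8, #9, #15.
So seat 6 is #15.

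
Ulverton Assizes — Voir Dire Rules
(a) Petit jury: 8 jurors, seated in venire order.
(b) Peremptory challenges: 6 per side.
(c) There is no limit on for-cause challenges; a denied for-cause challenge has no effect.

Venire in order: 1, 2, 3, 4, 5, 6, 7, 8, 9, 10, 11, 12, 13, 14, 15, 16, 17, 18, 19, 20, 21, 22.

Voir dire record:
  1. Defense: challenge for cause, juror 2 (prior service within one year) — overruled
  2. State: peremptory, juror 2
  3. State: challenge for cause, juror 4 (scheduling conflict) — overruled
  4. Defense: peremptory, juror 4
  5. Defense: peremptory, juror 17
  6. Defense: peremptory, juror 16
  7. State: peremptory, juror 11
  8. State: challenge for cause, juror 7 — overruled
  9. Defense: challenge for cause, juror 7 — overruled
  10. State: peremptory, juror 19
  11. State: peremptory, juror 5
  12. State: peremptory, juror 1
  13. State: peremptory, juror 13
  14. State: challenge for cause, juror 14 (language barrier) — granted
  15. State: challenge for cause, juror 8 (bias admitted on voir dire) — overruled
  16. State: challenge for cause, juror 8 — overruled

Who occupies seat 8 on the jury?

15

Removed: #1, #2, #4, #5, #11, #13, #14, #16, #17, #19. (#7, #8 stay — for-cause denied.)
Seating in order: seats 1–8 → #3, #6, #7, #8, #9, #10, #12, #15.
So seat 8 is #15.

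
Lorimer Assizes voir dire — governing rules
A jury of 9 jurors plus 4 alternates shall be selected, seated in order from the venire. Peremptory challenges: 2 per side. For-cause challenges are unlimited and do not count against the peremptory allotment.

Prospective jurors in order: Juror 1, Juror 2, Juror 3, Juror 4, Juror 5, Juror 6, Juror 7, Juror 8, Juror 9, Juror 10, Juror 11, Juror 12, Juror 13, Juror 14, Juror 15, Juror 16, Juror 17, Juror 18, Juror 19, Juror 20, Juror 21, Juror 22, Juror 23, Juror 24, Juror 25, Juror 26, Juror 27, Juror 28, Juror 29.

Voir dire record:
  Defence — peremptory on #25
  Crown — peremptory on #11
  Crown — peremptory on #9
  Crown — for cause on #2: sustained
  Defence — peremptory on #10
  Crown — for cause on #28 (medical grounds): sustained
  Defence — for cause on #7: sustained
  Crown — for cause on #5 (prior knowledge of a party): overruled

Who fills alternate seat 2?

Removed: #2, #7, #9, #10, #11, #25, #28. (#5 stays — for-cause denied.)
Filling seats in venire order through position 11: #1, #3, #4, #5, #6, #8, #12, #13, #14, #15, #16.
So alternate 2 is #16.

16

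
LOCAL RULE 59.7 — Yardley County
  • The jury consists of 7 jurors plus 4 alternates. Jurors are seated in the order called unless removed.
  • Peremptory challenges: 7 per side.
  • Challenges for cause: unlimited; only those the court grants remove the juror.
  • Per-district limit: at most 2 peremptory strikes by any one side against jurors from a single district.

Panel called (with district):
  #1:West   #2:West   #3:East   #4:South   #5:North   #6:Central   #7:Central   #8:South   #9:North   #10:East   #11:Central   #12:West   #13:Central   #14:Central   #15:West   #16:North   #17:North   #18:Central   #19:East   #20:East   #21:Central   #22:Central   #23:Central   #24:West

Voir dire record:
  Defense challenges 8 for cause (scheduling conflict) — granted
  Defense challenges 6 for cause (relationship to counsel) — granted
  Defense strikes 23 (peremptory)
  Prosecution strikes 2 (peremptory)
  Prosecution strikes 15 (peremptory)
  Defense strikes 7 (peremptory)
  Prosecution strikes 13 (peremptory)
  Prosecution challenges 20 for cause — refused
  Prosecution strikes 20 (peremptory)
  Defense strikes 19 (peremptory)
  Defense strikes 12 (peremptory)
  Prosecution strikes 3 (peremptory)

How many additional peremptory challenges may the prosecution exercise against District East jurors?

0

Prosecution peremptories so far: #2, #15, #13, #20, #3 — 5 of 7 used, 2 left overall.
Against District East: #20, #3 — 2 used; per-district cap 2 leaves 0.
Binding limit: min(2, 0) = 0.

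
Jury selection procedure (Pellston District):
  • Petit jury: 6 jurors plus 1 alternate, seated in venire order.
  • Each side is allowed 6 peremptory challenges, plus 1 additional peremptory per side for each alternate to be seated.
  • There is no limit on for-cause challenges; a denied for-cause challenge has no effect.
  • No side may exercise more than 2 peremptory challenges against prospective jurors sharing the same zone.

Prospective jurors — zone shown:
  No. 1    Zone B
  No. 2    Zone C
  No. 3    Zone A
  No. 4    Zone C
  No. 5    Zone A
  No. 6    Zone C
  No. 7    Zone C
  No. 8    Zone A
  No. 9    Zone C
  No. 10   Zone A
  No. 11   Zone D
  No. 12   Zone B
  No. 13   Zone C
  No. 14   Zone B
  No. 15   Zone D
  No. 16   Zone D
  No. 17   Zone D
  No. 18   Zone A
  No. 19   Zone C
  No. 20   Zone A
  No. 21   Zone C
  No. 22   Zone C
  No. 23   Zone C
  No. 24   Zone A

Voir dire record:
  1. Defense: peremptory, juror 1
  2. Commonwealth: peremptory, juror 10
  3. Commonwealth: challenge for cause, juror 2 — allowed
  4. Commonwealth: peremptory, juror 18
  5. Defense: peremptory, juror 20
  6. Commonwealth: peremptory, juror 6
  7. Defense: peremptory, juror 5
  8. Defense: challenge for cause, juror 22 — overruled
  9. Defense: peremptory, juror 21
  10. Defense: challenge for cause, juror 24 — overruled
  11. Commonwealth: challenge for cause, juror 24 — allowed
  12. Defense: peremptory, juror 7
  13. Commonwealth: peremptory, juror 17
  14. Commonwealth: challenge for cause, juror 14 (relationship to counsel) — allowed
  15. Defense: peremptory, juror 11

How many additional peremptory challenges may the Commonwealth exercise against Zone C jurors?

1

Commonwealth peremptories so far: #10, #18, #6, #17 — 4 of 7 used, 3 left overall.
Against Zone C: #6 — 1 used; per-zone cap 2 leaves 1.
Binding limit: min(3, 1) = 1.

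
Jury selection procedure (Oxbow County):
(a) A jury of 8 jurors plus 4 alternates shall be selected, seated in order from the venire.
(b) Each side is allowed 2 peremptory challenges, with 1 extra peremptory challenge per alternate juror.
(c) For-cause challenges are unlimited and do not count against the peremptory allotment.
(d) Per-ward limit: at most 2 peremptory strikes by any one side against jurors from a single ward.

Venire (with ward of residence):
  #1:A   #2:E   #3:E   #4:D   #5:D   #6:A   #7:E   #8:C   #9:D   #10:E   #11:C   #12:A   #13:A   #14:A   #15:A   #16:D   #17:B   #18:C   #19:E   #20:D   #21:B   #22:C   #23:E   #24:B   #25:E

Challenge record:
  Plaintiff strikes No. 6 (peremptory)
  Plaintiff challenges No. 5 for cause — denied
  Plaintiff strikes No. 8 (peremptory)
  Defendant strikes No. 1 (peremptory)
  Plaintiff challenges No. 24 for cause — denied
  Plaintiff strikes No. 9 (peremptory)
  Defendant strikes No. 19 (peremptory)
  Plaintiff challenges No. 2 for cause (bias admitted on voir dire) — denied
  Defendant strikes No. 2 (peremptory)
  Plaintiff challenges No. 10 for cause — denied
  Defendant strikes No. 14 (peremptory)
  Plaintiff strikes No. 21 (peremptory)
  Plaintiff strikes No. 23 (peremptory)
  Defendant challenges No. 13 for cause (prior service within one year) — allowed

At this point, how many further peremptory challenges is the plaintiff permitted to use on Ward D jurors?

Plaintiff peremptories so far: #6, #8, #9, #21, #23 — 5 of 6 used, 1 left overall.
Against Ward D: #9 — 1 used; per-ward cap 2 leaves 1.
Binding limit: min(1, 1) = 1.

1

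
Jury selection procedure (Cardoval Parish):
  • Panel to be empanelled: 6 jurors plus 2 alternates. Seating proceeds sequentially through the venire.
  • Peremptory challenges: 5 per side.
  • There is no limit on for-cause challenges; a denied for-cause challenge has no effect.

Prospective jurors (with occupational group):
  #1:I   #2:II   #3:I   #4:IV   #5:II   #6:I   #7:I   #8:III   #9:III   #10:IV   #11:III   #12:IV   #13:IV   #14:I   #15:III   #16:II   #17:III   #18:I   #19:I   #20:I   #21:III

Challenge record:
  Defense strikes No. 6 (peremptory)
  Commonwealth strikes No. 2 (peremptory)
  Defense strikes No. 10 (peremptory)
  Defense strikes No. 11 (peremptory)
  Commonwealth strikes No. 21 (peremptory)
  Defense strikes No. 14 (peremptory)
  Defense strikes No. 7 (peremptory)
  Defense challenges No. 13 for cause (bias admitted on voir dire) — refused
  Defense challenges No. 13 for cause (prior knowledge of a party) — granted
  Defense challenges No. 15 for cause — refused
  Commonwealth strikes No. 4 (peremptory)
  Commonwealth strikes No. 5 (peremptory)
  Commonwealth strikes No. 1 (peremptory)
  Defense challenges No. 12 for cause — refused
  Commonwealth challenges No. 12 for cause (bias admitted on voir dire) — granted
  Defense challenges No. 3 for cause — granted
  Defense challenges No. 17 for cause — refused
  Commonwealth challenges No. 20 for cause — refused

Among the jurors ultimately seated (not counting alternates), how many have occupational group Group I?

Removed: #1, #2, #3, #4, #5, #6, #7, #10, #11, #12, #13, #14, #21.
Seated jurors 1–6: #8, #9, #15, #16, #17, #18 (alternates #19, #20 not counted).
Of those, in Group I: #18 → 1.

1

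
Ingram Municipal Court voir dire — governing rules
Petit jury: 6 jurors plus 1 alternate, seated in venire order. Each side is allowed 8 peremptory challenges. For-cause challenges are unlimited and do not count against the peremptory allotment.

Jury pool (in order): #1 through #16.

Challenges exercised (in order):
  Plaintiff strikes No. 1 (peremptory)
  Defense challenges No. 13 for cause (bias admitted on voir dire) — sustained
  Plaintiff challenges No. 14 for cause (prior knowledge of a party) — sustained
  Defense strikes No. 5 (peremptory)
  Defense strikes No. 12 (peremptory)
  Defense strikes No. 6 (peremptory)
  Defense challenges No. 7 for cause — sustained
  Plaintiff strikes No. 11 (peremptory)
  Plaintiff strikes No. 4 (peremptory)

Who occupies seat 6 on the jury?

15

Removed: #1, #4, #5, #6, #7, #11, #12, #13, #14.
Filling seats in venire order through position 6: #2, #3, #8, #9, #10, #15.
So seat 6 is #15.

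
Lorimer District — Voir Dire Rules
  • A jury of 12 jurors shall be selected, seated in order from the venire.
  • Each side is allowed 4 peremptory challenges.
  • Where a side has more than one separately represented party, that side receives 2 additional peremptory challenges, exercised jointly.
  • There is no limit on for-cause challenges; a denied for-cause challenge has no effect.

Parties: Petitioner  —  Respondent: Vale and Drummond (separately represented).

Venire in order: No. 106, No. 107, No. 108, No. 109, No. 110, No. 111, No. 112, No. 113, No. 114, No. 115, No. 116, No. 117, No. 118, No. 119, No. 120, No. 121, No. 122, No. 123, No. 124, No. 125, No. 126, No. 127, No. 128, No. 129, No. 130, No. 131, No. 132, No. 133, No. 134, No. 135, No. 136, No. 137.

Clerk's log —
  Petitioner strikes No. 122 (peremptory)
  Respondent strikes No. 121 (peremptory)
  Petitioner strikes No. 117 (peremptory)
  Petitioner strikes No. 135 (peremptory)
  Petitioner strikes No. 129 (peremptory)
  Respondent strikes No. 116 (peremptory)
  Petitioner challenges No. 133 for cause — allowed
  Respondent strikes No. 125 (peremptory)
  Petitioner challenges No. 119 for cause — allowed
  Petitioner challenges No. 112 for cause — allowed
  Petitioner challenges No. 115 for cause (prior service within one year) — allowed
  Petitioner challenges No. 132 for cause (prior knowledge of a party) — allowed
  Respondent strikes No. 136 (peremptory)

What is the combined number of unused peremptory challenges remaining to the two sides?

Petitioner allotment: 4. Respondent allotment: 4 base + 2 multi-party = 6.
Petitioner peremptories used: #122, #117, #135, #129 — 4 (for-cause on #133, #119, #112, #115, #132 don't count).
Respondent peremptories used: #121, #116, #125, #136 — 4.
Remaining: (4 − 4) + (6 − 4) = 2.

2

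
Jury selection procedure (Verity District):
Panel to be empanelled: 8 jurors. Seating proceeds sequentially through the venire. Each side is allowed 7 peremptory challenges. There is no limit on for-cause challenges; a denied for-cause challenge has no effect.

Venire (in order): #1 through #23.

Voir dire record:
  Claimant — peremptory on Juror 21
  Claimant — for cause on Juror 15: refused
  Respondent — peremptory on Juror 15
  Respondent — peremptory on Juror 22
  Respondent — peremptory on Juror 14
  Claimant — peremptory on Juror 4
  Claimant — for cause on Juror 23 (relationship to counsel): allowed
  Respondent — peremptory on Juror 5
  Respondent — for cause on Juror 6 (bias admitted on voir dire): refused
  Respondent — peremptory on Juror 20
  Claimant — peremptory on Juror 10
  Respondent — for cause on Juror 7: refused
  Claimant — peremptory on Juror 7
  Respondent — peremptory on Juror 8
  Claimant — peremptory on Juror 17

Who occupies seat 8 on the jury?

13

Removed: #4, #5, #7, #8, #10, #14, #15, #17, #20, #21, #22, #23. (#6 stays — for-cause denied.)
Seating in order: seats 1–8 → #1, #2, #3, #6, #9, #11, #12, #13.
So seat 8 is #13.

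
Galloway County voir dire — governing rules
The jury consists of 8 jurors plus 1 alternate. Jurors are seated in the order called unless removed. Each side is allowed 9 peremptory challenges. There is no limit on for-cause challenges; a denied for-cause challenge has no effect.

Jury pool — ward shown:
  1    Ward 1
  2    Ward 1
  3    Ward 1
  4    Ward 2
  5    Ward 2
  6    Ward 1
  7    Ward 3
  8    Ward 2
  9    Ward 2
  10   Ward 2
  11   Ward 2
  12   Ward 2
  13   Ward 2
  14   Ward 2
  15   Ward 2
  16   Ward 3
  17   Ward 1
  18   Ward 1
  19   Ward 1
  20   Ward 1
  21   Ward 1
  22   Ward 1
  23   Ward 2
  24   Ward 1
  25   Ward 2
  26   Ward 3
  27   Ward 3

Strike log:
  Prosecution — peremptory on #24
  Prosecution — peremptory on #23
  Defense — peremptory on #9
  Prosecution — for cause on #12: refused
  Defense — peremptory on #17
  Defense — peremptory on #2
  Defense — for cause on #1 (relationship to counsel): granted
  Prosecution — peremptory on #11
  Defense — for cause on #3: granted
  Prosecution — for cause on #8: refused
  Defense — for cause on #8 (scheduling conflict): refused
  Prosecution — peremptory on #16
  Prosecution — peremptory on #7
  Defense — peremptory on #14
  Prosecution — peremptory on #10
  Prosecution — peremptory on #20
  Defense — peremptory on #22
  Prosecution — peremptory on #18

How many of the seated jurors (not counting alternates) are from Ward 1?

Removed: #1, #2, #3, #7, #9, #10, #11, #14, #16, #17, #18, #20, #22, #23, #24.
Seated jurors 1–8: #4, #5, #6, #8, #12, #13, #15, #19 (alternates #21 not counted).
Of those, in Ward 1: #6, #19 → 2.

2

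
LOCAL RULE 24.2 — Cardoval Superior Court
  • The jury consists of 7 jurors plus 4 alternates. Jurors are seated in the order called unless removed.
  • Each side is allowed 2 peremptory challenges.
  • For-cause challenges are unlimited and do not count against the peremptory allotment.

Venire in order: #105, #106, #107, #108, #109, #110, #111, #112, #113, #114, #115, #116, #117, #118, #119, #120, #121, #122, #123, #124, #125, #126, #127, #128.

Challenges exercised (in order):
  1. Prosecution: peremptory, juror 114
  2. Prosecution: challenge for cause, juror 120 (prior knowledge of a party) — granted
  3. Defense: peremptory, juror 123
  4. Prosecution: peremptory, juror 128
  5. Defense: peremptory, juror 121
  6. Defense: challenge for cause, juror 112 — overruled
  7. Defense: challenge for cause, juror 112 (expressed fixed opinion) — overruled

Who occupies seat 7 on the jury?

Removed: #114, #120, #121, #123, #128. (#112 stays — for-cause denied.)
Seating in order: seats 1–7 → #105, #106, #107, #108, #109, #110, #111; alternates → #112, #113, #115, #116.
So seat 7 is #111.

111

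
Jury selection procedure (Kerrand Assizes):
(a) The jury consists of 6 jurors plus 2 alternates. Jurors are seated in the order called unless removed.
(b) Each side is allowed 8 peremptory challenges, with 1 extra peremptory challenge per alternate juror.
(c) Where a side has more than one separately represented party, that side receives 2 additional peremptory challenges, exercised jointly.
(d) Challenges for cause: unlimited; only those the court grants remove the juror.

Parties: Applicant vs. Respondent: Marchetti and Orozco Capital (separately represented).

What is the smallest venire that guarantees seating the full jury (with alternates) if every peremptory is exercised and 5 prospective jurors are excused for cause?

35

Seats to fill: 6 + 2 alternates = 8.
Peremptories — Applicant: 8 + 1×2 = 10; Respondent: 8 + 1×2 + 2 = 12; total 22.
For-cause removals: 5.
Minimum venire: 8 + 22 + 5 = 35.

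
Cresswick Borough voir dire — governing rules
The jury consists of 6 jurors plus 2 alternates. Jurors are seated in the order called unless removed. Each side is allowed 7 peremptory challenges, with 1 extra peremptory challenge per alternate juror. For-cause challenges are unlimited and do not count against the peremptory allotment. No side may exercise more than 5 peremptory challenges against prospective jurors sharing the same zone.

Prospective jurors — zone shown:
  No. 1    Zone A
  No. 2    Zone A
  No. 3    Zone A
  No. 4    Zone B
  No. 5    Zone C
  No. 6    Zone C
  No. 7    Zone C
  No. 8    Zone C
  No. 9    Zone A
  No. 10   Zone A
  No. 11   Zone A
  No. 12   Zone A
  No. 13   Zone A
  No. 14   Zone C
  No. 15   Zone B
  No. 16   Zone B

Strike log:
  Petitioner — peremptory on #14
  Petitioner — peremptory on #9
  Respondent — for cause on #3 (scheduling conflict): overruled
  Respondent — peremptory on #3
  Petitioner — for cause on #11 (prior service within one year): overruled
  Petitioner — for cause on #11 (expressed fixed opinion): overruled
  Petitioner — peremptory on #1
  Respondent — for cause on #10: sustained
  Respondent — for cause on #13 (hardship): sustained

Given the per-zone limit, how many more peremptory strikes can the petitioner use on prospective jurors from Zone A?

3

Petitioner peremptories so far: #14, #9, #1 — 3 of 9 used, 6 left overall.
Against Zone A: #9, #1 — 2 used; per-zone cap 5 leaves 3.
Binding limit: min(6, 3) = 3.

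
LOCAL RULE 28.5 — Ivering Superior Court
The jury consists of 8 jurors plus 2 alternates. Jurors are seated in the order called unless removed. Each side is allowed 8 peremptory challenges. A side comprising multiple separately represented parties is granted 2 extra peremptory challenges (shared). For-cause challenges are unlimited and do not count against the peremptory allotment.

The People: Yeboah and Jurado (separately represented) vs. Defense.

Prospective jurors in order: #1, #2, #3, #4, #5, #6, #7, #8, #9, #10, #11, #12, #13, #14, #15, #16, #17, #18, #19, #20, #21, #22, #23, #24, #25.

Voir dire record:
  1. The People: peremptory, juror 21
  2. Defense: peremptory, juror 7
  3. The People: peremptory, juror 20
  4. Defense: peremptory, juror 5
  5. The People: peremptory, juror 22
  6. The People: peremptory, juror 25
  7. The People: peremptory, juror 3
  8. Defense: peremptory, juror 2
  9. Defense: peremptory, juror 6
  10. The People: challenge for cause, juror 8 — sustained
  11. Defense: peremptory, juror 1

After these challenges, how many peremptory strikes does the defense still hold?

Defense allotment: 8.
Defense peremptories used: #7, #5, #2, #6, #1 — 5.
Remaining: 8 − 5 = 3.

3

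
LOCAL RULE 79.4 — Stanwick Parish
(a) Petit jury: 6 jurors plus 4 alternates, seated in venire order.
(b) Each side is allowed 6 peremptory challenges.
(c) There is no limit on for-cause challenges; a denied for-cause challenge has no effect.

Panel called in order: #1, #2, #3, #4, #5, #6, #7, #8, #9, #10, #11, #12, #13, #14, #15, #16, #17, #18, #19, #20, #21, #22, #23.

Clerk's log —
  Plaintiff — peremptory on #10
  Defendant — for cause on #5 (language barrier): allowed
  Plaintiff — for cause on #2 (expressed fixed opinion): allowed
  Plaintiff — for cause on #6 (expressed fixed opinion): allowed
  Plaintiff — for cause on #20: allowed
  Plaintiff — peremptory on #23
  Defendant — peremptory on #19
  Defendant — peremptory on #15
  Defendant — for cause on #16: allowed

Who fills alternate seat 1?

11

Removed: #2, #5, #6, #10, #15, #16, #19, #20, #23.
Seating in order: seats 1–6 → #1, #3, #4, #7, #8, #9; alternates → #11, #12, #13, #14.
So alternate 1 is #11.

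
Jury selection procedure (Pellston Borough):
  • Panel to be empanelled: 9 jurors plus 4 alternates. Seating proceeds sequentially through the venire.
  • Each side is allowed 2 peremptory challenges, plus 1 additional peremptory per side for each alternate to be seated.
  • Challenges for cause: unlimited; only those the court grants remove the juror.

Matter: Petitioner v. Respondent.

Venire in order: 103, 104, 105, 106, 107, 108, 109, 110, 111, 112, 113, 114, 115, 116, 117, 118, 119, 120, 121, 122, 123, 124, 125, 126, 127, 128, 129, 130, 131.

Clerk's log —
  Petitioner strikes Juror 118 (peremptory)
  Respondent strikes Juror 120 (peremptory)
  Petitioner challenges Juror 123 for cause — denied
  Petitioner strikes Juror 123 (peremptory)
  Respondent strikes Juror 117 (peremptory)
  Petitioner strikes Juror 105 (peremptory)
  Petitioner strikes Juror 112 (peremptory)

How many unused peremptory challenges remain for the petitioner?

Petitioner allotment: 2 base + 1 × 4 alternates = 6.
Petitioner peremptories used: #118, #123, #105, #112 — 4 (the for-cause on #123 doesn't count).
Remaining: 6 − 4 = 2.

2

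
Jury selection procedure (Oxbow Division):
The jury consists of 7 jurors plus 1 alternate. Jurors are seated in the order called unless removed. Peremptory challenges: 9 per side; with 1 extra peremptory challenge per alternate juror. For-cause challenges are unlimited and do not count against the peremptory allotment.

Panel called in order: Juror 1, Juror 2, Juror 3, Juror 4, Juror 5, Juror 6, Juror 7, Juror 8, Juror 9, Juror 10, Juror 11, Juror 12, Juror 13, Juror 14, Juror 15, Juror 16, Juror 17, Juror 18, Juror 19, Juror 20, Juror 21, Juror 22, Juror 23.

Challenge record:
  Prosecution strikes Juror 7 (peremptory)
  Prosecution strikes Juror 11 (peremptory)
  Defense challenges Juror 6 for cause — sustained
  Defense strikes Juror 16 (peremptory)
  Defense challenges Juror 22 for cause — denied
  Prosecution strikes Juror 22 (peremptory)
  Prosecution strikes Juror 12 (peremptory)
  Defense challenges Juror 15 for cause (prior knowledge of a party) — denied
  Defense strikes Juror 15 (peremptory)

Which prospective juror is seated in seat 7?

Removed: #6, #7, #11, #12, #15, #16, #22.
Filling seats in venire order through position 7: #1, #2, #3, #4, #5, #8, #9.
So seat 7 is #9.

9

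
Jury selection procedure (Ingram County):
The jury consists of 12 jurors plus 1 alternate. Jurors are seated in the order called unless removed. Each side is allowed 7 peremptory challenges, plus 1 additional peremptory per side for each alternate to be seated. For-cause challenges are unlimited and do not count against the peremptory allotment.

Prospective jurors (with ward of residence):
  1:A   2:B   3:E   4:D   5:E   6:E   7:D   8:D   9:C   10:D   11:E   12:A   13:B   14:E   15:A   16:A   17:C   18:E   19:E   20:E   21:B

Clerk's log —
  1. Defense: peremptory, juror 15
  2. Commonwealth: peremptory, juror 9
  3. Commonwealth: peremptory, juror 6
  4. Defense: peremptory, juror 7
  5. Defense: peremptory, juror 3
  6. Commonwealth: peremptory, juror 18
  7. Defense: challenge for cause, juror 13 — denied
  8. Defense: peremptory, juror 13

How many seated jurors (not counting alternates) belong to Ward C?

1

Removed: #3, #6, #7, #9, #13, #15, #18.
Seated jurors 1–12: #1, #2, #4, #5, #8, #10, #11, #12, #14, #16, #17, #19 (alternates #20 not counted).
Of those, in Ward C: #17 → 1.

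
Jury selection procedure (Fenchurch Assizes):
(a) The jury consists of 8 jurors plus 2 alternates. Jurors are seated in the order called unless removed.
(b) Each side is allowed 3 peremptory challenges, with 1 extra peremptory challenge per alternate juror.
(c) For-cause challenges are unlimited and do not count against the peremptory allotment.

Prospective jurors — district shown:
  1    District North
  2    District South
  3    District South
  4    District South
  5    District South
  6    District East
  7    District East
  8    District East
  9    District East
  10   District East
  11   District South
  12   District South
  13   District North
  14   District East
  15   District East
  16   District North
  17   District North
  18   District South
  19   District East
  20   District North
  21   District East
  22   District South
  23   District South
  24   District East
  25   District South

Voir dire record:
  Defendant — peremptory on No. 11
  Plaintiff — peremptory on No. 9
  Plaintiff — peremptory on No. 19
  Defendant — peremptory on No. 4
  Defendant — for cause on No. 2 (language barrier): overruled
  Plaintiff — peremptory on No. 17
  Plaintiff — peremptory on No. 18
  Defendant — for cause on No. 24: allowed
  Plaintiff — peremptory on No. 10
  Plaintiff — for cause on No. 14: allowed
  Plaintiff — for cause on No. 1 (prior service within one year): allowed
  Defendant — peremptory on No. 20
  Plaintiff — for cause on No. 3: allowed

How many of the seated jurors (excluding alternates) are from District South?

3

Removed: #1, #3, #4, #9, #10, #11, #14, #17, #18, #19, #20, #24.
Seated jurors 1–8: #2, #5, #6, #7, #8, #12, #13, #15 (alternates #16, #21 not counted).
Of those, in District South: #2, #5, #12 → 3.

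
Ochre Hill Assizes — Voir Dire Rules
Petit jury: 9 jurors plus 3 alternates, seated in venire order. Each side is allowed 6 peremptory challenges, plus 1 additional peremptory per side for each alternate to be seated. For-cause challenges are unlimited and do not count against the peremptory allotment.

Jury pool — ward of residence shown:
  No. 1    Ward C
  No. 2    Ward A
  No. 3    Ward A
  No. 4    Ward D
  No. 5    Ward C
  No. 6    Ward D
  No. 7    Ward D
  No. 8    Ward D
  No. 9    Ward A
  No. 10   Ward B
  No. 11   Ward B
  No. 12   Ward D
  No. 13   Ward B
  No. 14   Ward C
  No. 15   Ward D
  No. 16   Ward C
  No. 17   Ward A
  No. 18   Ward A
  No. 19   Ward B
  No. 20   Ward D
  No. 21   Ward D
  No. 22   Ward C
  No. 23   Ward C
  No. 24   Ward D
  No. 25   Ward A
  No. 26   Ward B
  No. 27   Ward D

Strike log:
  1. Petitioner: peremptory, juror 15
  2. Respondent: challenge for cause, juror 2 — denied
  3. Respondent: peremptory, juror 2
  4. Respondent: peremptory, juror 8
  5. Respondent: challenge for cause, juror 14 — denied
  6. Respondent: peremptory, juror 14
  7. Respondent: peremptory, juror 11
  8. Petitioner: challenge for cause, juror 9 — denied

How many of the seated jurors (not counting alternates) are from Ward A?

Removed: #2, #8, #11, #14, #15.
Seated jurors 1–9: #1, #3, #4, #5, #6, #7, #9, #10, #12 (alternates #13, #16, #17 not counted).
Of those, in Ward A: #3, #9 → 2.

2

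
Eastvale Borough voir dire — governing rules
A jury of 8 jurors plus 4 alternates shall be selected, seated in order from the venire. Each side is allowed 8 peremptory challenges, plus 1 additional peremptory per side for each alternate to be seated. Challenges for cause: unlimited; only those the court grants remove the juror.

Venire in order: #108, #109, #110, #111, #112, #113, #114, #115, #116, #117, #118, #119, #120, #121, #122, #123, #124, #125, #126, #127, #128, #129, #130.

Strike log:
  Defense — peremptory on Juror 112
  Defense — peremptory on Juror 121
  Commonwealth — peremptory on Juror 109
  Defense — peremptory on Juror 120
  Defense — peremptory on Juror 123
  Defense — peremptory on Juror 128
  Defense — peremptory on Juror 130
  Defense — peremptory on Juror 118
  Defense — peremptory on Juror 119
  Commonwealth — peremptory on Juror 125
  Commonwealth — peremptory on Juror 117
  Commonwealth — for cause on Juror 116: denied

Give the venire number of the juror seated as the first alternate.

124

Removed: #109, #112, #117, #118, #119, #120, #121, #123, #125, #128, #130. (#116 stays — for-cause denied.)
Filling seats in venire order through position 9: #108, #110, #111, #113, #114, #115, #116, #122, #124.
So alternate 1 is #124.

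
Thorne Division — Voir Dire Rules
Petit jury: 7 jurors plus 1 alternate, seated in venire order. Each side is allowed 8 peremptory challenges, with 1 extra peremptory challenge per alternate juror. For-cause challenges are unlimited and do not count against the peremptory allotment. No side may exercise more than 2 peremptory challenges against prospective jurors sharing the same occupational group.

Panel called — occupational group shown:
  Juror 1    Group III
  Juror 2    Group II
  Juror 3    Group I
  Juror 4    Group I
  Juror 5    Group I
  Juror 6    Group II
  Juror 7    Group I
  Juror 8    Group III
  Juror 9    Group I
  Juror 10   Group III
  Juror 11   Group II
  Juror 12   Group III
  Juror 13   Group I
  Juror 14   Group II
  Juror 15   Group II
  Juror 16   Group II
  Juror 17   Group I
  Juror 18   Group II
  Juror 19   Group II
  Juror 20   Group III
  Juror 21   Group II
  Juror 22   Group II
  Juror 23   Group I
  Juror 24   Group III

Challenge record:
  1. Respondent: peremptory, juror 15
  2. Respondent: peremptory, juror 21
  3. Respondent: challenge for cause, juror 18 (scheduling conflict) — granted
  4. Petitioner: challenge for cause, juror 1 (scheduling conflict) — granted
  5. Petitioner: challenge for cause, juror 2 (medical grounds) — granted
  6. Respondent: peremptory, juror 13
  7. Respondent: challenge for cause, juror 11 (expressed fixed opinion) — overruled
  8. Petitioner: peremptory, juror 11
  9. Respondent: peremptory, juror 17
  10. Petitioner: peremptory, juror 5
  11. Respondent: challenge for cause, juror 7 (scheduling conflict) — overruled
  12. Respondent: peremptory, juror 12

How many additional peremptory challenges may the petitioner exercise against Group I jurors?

1

Petitioner peremptories so far: #11, #5 — 2 of 9 used, 7 left overall.
Against Group I: #5 — 1 used; per-group cap 2 leaves 1.
Binding limit: min(7, 1) = 1.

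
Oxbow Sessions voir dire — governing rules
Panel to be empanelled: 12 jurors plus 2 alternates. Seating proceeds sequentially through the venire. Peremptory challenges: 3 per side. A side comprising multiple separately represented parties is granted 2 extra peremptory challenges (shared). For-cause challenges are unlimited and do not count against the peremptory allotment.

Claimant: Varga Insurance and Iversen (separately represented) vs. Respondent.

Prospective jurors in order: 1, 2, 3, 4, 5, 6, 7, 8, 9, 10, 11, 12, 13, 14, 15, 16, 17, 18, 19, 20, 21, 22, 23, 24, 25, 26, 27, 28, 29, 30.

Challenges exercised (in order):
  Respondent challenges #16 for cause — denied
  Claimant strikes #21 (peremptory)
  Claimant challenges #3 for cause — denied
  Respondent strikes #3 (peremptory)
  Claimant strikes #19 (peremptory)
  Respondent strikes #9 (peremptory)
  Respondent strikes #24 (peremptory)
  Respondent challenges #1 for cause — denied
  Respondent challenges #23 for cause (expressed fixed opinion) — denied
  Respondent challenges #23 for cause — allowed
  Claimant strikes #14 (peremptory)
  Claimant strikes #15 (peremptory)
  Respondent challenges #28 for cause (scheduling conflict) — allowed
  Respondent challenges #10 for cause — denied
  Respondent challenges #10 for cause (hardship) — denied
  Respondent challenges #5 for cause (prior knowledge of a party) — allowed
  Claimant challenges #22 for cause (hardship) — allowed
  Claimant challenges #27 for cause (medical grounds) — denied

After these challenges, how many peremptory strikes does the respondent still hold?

Respondent allotment: 3.
Respondent peremptories used: #3, #9, #24 — 3 (for-cause on #16, #1, #23, #23, #28, #10, #10, #5 don't count).
Remaining: 3 − 3 = 0.

0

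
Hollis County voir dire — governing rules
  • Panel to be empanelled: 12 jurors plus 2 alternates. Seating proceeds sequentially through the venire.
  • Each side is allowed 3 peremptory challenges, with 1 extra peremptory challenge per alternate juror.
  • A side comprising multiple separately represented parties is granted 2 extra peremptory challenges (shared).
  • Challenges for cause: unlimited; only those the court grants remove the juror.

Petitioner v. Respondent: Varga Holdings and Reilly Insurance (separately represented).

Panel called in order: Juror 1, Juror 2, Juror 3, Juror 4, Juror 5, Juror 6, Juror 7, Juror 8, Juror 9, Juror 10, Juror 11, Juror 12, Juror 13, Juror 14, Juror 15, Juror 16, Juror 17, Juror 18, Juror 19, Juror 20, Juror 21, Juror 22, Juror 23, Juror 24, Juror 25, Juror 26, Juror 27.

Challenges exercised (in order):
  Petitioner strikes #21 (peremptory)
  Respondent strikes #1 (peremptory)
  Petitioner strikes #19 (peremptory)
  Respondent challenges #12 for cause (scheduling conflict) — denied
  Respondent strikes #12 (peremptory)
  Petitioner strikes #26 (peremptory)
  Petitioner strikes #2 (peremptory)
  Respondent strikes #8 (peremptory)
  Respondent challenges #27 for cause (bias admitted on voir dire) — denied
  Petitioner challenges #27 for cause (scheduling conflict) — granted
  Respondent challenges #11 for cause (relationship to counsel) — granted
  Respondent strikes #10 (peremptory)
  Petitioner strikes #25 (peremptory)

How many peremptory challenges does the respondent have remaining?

Respondent allotment: 3 base + 1 × 2 alternates + 2 multi-party = 7.
Respondent peremptories used: #1, #12, #8, #10 — 4 (for-cause on #12, #27, #11 don't count).
Remaining: 7 − 4 = 3.

3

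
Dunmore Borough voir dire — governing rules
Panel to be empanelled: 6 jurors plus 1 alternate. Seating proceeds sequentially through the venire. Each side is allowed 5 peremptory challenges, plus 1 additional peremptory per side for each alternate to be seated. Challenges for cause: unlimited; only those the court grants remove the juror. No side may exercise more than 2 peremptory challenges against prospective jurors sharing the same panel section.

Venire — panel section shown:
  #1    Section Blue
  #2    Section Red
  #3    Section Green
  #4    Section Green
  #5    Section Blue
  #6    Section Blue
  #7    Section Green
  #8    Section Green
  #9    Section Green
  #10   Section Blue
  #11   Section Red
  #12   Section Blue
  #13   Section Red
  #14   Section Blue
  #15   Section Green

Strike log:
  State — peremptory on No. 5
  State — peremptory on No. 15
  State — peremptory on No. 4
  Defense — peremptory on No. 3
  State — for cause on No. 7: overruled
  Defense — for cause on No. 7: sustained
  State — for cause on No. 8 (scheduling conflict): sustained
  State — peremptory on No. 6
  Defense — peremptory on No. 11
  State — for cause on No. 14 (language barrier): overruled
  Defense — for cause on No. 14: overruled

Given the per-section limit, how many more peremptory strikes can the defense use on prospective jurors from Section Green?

Defense peremptories so far: #3, #11 — 2 of 6 used, 4 left overall.
Against Section Green: #3 — 1 used; per-section cap 2 leaves 1.
Binding limit: min(4, 1) = 1.

1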